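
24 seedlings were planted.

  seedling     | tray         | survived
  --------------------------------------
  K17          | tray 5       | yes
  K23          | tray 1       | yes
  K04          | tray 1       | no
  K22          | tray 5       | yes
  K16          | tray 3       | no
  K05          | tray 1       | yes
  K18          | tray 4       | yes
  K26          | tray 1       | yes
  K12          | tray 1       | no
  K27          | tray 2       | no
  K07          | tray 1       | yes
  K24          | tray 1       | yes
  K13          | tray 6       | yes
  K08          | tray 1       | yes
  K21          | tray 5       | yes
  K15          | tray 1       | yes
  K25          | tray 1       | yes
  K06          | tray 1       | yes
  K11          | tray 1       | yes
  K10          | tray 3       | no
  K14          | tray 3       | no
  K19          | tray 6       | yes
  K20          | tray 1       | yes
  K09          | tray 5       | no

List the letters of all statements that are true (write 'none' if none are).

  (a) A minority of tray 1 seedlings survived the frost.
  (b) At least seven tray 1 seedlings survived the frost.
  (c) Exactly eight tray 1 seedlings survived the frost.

|A| = 13, |A ∩ B| = 11, |A ∖ B| = 2.
(a) |A ∩ B| < |A ∖ B|: fails.
(b) |A ∩ B| ≥ 7: holds.
(c) |A ∩ B| = 8: fails.

(b)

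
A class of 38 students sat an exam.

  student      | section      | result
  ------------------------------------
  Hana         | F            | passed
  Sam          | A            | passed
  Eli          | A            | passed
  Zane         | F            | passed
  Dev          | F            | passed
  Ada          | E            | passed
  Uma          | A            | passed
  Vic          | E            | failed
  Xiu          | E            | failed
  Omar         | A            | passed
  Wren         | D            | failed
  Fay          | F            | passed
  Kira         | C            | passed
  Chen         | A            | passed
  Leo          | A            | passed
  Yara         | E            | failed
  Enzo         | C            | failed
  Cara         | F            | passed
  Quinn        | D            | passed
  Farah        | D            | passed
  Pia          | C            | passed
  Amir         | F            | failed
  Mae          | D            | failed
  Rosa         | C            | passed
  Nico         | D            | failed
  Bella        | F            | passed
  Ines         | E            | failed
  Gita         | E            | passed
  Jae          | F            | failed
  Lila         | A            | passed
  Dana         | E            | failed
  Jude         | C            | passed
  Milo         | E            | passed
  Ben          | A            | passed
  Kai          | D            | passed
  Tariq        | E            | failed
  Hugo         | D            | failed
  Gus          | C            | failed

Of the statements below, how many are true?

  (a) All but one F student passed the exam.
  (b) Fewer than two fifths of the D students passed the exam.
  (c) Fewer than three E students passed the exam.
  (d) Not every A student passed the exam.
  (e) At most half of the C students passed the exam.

0

(a) F: |A| = 8, |A ∩ B| = 6; needs |A ∖ B| = 1 — false.
(b) D: |A| = 7, |A ∩ B| = 3; needs |A ∩ B| / |A| < 2/5 — false.
(c) E: |A| = 9, |A ∩ B| = 3; needs |A ∩ B| < 3 — false.
(d) A: |A| = 8, |A ∩ B| = 8; needs A ⊄ B (|A ∖ B| ≥ 1) — false.
(e) C: |A| = 6, |A ∩ B| = 4; needs |A ∩ B| ≤ |A ∖ B| — false.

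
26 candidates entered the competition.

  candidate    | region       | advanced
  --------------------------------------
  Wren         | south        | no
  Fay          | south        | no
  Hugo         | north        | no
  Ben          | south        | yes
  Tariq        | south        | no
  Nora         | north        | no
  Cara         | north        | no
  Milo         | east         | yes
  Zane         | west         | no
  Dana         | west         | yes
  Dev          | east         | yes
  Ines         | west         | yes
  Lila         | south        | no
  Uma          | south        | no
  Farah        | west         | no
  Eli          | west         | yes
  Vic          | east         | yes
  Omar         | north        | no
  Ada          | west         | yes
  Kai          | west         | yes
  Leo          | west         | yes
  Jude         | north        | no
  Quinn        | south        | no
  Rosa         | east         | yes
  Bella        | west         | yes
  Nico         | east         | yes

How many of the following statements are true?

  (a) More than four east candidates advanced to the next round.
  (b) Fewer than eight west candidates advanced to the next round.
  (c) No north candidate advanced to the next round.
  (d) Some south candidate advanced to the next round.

4

(a) east: |A| = 5, |A ∩ B| = 5; needs |A ∩ B| > 4 — true.
(b) west: |A| = 9, |A ∩ B| = 7; needs |A ∩ B| < 8 — true.
(c) north: |A| = 5, |A ∩ B| = 0; needs A ∩ B = ∅ (|A ∩ B| = 0) — true.
(d) south: |A| = 7, |A ∩ B| = 1; needs A ∩ B ≠ ∅ (|A ∩ B| ≥ 1) — true.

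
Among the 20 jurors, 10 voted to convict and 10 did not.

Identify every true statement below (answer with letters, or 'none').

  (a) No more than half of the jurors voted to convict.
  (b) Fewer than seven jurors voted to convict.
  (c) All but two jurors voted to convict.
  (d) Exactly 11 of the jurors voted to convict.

|A| = 20, |A ∩ B| = 10, |A ∖ B| = 10.
(a) |A ∩ B| ≤ |A ∖ B|: holds.
(b) |A ∩ B| < 7: fails.
(c) |A ∖ B| = 2: fails.
(d) |A ∩ B| = 11: fails.

(a)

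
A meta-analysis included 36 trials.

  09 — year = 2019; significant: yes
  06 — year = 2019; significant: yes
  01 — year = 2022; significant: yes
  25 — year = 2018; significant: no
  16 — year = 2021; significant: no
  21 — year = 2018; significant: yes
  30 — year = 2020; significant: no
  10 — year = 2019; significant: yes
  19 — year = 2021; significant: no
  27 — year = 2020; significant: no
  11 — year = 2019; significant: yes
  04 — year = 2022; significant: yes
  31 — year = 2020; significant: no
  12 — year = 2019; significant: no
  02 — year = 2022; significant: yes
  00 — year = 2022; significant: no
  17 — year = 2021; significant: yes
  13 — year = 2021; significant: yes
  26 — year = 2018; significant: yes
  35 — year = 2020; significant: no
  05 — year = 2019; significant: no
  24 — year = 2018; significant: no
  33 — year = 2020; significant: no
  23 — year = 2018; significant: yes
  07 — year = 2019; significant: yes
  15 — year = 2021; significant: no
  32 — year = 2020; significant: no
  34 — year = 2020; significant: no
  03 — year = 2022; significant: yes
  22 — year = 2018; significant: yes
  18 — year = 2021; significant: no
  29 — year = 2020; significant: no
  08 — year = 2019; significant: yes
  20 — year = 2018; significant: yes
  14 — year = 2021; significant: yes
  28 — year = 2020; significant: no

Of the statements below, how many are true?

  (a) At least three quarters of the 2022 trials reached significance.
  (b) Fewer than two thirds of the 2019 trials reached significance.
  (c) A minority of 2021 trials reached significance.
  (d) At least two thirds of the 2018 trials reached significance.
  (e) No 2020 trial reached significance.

4

(a) 2022: |A| = 5, |A ∩ B| = 4; needs |A ∩ B| / |A| ≥ 3/4 — true.
(b) 2019: |A| = 8, |A ∩ B| = 6; needs |A ∩ B| / |A| < 2/3 — false.
(c) 2021: |A| = 7, |A ∩ B| = 3; needs |A ∩ B| < |A ∖ B| — true.
(d) 2018: |A| = 7, |A ∩ B| = 5; needs |A ∩ B| / |A| ≥ 2/3 — true.
(e) 2020: |A| = 9, |A ∩ B| = 0; needs A ∩ B = ∅ (|A ∩ B| = 0) — true.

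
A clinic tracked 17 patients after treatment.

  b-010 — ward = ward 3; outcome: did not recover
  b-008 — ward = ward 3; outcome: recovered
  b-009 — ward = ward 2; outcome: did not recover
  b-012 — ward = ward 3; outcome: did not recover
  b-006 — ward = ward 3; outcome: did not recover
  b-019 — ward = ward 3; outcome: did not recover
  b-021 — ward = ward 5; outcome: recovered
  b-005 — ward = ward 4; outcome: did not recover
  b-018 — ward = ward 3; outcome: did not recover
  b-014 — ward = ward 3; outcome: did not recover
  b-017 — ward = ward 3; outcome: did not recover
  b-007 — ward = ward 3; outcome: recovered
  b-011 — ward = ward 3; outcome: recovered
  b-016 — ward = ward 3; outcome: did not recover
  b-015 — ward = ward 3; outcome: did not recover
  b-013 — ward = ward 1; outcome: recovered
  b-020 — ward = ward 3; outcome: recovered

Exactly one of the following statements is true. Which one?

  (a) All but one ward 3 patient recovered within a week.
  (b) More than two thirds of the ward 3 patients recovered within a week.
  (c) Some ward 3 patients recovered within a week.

|A| = 13, |A ∩ B| = 4, |A ∖ B| = 9.
(a) requires |A ∖ B| = 1: false.
(b) requires |A ∩ B| / |A| > 2/3: false.
(c) requires A ∩ B ≠ ∅ (|A ∩ B| ≥ 1): true.

(c)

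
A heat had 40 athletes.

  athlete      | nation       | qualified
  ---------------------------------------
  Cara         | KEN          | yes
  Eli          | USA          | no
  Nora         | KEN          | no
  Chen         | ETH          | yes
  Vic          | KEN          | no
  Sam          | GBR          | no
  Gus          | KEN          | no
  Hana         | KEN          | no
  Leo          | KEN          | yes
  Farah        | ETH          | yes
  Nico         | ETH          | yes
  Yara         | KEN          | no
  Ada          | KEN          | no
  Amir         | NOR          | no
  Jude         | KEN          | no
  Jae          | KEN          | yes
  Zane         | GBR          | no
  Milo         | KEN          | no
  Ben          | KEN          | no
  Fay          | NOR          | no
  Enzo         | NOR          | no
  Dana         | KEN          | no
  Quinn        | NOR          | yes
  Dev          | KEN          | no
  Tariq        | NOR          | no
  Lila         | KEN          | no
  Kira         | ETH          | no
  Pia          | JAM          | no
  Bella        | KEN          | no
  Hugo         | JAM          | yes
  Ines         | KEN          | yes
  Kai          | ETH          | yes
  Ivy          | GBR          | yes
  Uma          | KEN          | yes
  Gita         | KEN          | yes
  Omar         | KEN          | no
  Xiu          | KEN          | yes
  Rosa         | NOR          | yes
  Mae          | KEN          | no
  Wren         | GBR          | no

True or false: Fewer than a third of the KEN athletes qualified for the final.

True

Truth condition: |A ∩ B| / |A| < 1/3.
|A| = 22, |A ∩ B| = 7, |A ∖ B| = 15.
|A ∩ B|/|A| = 7/22, so the statement is true.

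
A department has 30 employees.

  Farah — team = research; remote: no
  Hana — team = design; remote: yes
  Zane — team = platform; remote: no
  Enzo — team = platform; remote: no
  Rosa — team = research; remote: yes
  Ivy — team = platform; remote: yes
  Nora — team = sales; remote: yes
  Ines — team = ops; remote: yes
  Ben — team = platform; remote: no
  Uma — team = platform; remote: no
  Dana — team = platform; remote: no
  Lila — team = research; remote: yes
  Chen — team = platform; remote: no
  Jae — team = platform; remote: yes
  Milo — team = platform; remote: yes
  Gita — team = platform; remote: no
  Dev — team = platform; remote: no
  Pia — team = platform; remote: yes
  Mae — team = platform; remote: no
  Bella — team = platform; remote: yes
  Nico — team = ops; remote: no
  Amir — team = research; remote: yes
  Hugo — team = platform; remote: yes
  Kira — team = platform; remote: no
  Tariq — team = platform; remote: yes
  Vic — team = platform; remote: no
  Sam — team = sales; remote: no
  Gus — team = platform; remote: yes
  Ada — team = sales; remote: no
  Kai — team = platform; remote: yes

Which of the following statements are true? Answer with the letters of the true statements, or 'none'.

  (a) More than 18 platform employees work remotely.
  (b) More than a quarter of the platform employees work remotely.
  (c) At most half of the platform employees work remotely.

|A| = 20, |A ∩ B| = 9, |A ∖ B| = 11.
(a) |A ∩ B| > 18: fails.
(b) |A ∩ B| / |A| > 1/4: holds.
(c) |A ∩ B| ≤ |A ∖ B|: holds.

(b), (c)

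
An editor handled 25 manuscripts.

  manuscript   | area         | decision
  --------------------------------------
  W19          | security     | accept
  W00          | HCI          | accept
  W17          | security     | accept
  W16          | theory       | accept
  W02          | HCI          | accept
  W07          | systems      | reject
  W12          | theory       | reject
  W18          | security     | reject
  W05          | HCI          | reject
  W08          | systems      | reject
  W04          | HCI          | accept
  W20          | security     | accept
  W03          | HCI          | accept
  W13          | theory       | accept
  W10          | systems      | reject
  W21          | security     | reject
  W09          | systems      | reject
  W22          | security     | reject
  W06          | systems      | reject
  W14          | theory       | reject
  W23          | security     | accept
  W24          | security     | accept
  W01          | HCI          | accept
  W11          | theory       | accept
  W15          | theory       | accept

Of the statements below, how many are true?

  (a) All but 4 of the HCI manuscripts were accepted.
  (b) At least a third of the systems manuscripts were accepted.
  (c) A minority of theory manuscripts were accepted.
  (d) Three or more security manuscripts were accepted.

1

(a) HCI: |A| = 6, |A ∩ B| = 5; needs |A ∖ B| = 4 — false.
(b) systems: |A| = 5, |A ∩ B| = 0; needs |A ∩ B| / |A| ≥ 1/3 — false.
(c) theory: |A| = 6, |A ∩ B| = 4; needs |A ∩ B| < |A ∖ B| — false.
(d) security: |A| = 8, |A ∩ B| = 5; needs |A ∩ B| ≥ 3 — true.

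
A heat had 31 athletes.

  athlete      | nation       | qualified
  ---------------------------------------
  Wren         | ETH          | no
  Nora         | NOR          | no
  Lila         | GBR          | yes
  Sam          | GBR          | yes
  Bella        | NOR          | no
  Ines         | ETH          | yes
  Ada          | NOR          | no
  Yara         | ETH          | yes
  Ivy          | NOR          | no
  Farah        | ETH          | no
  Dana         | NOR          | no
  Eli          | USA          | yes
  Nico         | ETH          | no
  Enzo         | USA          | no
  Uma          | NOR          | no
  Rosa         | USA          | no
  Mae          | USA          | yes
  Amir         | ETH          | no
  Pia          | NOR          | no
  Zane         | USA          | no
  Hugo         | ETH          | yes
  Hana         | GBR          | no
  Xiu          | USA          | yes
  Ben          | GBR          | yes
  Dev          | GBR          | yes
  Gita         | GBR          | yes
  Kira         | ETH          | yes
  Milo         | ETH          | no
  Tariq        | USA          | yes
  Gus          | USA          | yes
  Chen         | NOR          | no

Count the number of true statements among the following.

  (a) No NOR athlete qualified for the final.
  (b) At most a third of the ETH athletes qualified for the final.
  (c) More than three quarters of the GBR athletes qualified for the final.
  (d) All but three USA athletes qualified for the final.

3

(a) NOR: |A| = 8, |A ∩ B| = 0; needs A ∩ B = ∅ (|A ∩ B| = 0) — true.
(b) ETH: |A| = 9, |A ∩ B| = 4; needs |A ∩ B| / |A| ≤ 1/3 — false.
(c) GBR: |A| = 6, |A ∩ B| = 5; needs |A ∩ B| / |A| > 3/4 — true.
(d) USA: |A| = 8, |A ∩ B| = 5; needs |A ∖ B| = 3 — true.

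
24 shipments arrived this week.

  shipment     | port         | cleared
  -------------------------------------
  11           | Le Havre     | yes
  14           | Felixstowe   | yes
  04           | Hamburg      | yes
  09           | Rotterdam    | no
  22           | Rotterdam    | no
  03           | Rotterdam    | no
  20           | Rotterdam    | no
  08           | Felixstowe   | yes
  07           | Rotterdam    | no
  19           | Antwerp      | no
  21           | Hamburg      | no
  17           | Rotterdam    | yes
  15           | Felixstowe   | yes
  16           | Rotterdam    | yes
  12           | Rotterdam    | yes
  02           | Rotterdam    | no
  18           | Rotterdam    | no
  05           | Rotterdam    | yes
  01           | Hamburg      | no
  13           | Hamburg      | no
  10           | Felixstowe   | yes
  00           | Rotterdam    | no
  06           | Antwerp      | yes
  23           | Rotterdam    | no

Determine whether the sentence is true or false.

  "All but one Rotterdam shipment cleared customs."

False

Truth condition: |A ∖ B| = 1.
A (the restrictor) = {09, 22, 03, 20, 07, 17, 16, 12, 02, 18, 05, 00, 23}, |A| = 13.
A ∖ B = {09, 22, 03, 20, 07, 02, 18, 00, 23}, so |A ∖ B| = 9.
|A ∖ B| = 9, so the statement is false.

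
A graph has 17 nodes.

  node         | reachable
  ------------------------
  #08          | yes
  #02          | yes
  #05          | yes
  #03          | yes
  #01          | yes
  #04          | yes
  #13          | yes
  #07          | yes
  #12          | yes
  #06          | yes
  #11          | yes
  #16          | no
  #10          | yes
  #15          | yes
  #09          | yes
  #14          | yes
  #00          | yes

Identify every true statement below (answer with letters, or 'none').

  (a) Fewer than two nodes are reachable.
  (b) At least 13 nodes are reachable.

|A| = 17, |A ∩ B| = 16, |A ∖ B| = 1.
(a) |A ∩ B| < 2: fails.
(b) |A ∩ B| ≥ 13: holds.

(b)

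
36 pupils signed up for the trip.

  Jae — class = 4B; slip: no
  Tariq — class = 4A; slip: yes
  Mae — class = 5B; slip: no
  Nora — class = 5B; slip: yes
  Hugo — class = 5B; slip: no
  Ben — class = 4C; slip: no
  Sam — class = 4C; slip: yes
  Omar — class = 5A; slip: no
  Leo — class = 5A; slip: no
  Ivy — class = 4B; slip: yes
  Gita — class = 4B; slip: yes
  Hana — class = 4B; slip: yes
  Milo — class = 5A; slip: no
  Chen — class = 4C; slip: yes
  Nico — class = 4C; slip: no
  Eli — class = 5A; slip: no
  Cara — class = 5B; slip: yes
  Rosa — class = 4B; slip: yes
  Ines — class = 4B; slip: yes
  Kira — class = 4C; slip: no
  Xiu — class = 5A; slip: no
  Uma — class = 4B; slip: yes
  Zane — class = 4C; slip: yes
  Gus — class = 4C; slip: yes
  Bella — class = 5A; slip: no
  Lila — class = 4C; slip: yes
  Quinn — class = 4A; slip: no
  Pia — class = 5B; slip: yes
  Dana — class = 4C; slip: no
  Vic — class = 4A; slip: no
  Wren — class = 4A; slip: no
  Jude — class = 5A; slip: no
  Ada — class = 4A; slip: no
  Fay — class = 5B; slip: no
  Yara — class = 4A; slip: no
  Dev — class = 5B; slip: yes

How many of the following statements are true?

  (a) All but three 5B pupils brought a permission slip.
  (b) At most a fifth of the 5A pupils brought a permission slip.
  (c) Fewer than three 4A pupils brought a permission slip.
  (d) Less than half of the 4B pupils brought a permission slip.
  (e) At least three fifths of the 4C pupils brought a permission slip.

(a) 5B: |A| = 7, |A ∩ B| = 4; needs |A ∖ B| = 3 — true.
(b) 5A: |A| = 7, |A ∩ B| = 0; needs |A ∩ B| / |A| ≤ 1/5 — true.
(c) 4A: |A| = 6, |A ∩ B| = 1; needs |A ∩ B| < 3 — true.
(d) 4B: |A| = 7, |A ∩ B| = 6; needs |A ∩ B| < |A ∖ B| — false.
(e) 4C: |A| = 9, |A ∩ B| = 5; needs |A ∩ B| / |A| ≥ 3/5 — false.

3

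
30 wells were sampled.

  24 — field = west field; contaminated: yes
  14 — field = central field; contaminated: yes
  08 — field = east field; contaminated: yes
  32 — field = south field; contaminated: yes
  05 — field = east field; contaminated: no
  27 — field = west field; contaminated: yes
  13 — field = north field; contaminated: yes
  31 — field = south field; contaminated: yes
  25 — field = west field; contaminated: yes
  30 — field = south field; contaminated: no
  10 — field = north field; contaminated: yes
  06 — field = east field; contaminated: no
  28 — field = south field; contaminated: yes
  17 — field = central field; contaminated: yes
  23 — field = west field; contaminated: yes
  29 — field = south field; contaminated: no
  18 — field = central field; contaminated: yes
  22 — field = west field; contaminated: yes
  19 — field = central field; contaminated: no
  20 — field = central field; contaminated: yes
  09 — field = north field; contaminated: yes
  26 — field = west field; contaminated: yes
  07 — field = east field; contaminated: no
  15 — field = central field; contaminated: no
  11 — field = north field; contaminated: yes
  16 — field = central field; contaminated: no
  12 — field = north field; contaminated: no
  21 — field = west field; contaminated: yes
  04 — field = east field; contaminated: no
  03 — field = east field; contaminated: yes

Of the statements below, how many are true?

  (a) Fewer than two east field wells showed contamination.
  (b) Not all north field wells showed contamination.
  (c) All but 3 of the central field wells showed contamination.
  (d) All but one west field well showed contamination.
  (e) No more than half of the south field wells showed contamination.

2

(a) east field: |A| = 6, |A ∩ B| = 2; needs |A ∩ B| < 2 — false.
(b) north field: |A| = 5, |A ∩ B| = 4; needs A ⊄ B (|A ∖ B| ≥ 1) — true.
(c) central field: |A| = 7, |A ∩ B| = 4; needs |A ∖ B| = 3 — true.
(d) west field: |A| = 7, |A ∩ B| = 7; needs |A ∖ B| = 1 — false.
(e) south field: |A| = 5, |A ∩ B| = 3; needs |A ∩ B| ≤ |A ∖ B| — false.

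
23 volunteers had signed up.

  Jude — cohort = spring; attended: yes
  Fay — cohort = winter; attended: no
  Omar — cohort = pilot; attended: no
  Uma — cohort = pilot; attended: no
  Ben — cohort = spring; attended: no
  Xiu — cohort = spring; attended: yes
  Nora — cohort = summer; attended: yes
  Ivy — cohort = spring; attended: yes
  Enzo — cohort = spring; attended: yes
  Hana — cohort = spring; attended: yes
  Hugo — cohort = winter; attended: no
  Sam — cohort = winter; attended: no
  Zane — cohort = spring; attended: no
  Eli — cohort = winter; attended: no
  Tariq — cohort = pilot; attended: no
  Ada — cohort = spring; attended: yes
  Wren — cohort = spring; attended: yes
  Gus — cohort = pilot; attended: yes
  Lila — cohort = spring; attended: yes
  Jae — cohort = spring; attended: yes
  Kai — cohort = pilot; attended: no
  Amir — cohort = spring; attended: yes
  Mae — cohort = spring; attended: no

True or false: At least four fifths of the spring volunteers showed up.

Truth condition: |A ∩ B| / |A| ≥ 4/5.
A (the restrictor) = {Jude, Ben, Xiu, Ivy, Enzo, Hana, Zane, Ada, Wren, Lila, Jae, Amir, Mae}, |A| = 13.
A ∩ B = {Jude, Xiu, Ivy, Enzo, Hana, Ada, Wren, Lila, Jae, Amir}, so |A ∩ B| = 10.
A ∖ B = {Ben, Zane, Mae}, so |A ∖ B| = 3.
|A ∩ B|/|A| = 10/13, so the statement is false.

False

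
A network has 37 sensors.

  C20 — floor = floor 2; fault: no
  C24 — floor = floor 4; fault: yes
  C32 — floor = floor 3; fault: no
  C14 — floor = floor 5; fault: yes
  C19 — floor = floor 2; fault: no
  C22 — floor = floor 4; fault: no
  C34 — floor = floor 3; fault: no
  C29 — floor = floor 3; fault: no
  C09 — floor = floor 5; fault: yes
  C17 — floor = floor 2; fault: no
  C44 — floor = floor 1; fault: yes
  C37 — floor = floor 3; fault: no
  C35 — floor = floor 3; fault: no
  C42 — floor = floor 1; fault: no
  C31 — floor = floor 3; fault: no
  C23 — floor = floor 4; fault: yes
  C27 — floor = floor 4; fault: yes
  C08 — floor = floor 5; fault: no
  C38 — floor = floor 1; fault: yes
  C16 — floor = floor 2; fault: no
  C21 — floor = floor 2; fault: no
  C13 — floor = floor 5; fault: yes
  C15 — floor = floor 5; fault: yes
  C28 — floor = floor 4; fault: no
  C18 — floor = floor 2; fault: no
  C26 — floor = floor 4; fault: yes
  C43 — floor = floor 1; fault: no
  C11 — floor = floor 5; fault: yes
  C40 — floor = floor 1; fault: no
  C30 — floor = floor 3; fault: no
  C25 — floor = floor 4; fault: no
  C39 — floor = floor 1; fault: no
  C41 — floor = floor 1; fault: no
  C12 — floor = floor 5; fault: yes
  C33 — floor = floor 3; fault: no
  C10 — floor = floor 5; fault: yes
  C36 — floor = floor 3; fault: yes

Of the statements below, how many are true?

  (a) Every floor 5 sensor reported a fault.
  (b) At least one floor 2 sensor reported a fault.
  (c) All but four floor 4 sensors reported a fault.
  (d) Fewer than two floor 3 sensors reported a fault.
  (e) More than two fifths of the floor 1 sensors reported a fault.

(a) floor 5: |A| = 8, |A ∩ B| = 7; needs A ⊆ B, i.e. every element of A is in B (|A ∖ B| = 0) — false.
(b) floor 2: |A| = 6, |A ∩ B| = 0; needs A ∩ B ≠ ∅ (|A ∩ B| ≥ 1) — false.
(c) floor 4: |A| = 7, |A ∩ B| = 4; needs |A ∖ B| = 4 — false.
(d) floor 3: |A| = 9, |A ∩ B| = 1; needs |A ∩ B| < 2 — true.
(e) floor 1: |A| = 7, |A ∩ B| = 2; needs |A ∩ B| / |A| > 2/5 — false.

1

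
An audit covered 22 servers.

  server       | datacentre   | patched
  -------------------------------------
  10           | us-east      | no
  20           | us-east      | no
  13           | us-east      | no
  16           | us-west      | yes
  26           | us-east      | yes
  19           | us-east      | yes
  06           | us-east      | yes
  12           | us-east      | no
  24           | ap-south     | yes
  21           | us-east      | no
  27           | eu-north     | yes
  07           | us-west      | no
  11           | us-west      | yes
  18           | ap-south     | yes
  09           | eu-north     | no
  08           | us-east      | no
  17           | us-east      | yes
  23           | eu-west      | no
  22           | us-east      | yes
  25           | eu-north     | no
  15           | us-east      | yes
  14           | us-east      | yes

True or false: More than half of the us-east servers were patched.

The determiner here denotes the relation: |A ∩ B| > |A ∖ B|.
A (the restrictor) = {10, 20, 13, 26, 19, 06, 12, 21, 08, 17, 22, 15, 14}, |A| = 13.
A ∩ B = {26, 19, 06, 17, 22, 15, 14}, so |A ∩ B| = 7.
A ∖ B = {10, 20, 13, 12, 21, 08}, so |A ∖ B| = 6.
7 > 6, so the statement is true.

True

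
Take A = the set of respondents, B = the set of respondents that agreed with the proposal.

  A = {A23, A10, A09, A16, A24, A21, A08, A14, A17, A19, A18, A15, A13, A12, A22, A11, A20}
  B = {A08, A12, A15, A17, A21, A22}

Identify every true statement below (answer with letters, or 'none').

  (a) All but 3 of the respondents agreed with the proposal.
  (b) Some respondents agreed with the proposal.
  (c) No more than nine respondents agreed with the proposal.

(b), (c)

|A| = 17, |A ∩ B| = 6, |A ∖ B| = 11.
(a) |A ∖ B| = 3: fails.
(b) A ∩ B ≠ ∅ (|A ∩ B| ≥ 1): holds.
(c) |A ∩ B| ≤ 9: holds.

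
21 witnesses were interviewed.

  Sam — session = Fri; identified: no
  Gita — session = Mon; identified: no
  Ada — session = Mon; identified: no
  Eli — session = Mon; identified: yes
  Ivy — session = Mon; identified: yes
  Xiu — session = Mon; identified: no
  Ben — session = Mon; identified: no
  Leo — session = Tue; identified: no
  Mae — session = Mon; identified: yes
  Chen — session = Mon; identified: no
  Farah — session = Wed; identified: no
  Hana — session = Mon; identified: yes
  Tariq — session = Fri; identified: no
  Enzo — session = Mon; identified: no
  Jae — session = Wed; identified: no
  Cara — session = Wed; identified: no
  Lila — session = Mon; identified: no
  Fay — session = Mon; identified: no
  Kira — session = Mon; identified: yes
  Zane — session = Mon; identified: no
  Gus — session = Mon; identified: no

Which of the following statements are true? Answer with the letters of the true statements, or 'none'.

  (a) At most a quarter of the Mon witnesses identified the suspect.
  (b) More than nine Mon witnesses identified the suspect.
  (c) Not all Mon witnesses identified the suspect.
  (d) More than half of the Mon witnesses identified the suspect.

(c)

|A| = 15, |A ∩ B| = 5, |A ∖ B| = 10.
(a) |A ∩ B| / |A| ≤ 1/4: fails.
(b) |A ∩ B| > 9: fails.
(c) A ⊄ B (|A ∖ B| ≥ 1): holds.
(d) |A ∩ B| > |A ∖ B|: fails.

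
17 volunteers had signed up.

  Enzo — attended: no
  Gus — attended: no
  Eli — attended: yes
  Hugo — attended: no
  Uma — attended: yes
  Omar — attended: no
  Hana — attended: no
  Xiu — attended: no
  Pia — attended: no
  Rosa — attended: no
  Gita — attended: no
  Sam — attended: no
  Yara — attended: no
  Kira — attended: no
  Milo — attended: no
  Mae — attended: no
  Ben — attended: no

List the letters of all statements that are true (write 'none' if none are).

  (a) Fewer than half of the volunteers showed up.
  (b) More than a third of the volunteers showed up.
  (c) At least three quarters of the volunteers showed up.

|A| = 17, |A ∩ B| = 2, |A ∖ B| = 15.
(a) |A ∩ B| < |A ∖ B|: holds.
(b) |A ∩ B| / |A| > 1/3: fails.
(c) |A ∩ B| / |A| ≥ 3/4: fails.

(a)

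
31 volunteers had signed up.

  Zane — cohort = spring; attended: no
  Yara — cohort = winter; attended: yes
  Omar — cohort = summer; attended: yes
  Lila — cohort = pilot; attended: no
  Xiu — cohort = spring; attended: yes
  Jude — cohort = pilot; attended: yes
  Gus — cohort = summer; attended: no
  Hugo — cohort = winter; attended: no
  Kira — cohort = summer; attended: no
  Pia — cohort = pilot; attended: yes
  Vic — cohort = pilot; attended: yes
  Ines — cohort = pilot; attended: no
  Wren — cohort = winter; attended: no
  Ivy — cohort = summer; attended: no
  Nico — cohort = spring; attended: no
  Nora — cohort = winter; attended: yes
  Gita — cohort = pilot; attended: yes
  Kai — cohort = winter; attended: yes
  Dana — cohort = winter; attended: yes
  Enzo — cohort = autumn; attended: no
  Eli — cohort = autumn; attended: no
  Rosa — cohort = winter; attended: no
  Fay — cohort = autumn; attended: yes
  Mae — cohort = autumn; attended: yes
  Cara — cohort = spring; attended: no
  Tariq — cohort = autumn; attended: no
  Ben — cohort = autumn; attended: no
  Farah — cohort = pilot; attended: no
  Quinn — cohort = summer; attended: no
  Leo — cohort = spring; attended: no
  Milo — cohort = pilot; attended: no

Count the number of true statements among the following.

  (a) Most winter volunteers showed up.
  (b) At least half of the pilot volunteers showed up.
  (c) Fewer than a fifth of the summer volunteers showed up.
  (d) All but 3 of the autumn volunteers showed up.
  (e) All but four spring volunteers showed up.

(a) winter: |A| = 7, |A ∩ B| = 4; needs |A ∩ B| > |A ∖ B| — true.
(b) pilot: |A| = 8, |A ∩ B| = 4; needs |A ∩ B| ≥ |A ∖ B| — true.
(c) summer: |A| = 5, |A ∩ B| = 1; needs |A ∩ B| / |A| < 1/5 — false.
(d) autumn: |A| = 6, |A ∩ B| = 2; needs |A ∖ B| = 3 — false.
(e) spring: |A| = 5, |A ∩ B| = 1; needs |A ∖ B| = 4 — true.

3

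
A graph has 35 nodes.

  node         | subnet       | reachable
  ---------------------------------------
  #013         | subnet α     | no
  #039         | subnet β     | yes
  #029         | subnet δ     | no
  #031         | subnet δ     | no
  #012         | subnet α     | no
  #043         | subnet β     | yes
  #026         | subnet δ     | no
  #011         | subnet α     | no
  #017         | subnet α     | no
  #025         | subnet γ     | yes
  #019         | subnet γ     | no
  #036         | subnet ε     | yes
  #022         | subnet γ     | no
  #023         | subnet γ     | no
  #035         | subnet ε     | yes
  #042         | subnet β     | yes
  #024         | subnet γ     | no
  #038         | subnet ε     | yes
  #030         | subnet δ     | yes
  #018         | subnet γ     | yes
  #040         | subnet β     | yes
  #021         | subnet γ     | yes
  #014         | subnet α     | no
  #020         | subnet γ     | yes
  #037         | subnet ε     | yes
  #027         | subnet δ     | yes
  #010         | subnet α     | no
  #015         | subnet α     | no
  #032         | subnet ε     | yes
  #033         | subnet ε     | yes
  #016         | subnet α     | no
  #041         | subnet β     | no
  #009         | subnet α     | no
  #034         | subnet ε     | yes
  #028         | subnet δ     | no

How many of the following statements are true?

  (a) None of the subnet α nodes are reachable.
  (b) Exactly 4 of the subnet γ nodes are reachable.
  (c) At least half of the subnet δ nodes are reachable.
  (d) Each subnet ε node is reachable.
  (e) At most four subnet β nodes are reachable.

4

(a) subnet α: |A| = 9, |A ∩ B| = 0; needs A ∩ B = ∅ (|A ∩ B| = 0) — true.
(b) subnet γ: |A| = 8, |A ∩ B| = 4; needs |A ∩ B| = 4 — true.
(c) subnet δ: |A| = 6, |A ∩ B| = 2; needs |A ∩ B| ≥ |A ∖ B| — false.
(d) subnet ε: |A| = 7, |A ∩ B| = 7; needs A ⊆ B, i.e. every element of A is in B (|A ∖ B| = 0) — true.
(e) subnet β: |A| = 5, |A ∩ B| = 4; needs |A ∩ B| ≤ 4 — true.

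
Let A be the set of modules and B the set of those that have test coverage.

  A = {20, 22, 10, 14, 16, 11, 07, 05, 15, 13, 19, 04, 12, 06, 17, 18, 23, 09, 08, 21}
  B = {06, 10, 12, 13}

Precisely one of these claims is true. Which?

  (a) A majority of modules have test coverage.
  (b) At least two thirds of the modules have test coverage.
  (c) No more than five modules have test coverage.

(c)

|A| = 20, |A ∩ B| = 4, |A ∖ B| = 16.
(a) requires |A ∩ B| > |A ∖ B|: false.
(b) requires |A ∩ B| / |A| ≥ 2/3: false.
(c) requires |A ∩ B| ≤ 5: true.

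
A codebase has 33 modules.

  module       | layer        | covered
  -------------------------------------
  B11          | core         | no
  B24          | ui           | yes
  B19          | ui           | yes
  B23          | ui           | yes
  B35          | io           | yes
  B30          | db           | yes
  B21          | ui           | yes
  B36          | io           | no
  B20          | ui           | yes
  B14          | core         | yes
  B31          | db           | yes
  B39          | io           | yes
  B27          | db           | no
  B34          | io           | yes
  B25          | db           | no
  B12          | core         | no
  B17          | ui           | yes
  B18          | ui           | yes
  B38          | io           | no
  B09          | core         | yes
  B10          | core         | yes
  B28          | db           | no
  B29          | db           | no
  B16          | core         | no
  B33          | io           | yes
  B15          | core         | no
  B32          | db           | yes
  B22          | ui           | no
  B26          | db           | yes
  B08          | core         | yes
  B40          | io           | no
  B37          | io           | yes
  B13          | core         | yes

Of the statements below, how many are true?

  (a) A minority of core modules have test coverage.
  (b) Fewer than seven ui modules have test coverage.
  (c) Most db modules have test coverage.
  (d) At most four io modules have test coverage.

(a) core: |A| = 9, |A ∩ B| = 5; needs |A ∩ B| < |A ∖ B| — false.
(b) ui: |A| = 8, |A ∩ B| = 7; needs |A ∩ B| < 7 — false.
(c) db: |A| = 8, |A ∩ B| = 4; needs |A ∩ B| > |A ∖ B| — false.
(d) io: |A| = 8, |A ∩ B| = 5; needs |A ∩ B| ≤ 4 — false.

0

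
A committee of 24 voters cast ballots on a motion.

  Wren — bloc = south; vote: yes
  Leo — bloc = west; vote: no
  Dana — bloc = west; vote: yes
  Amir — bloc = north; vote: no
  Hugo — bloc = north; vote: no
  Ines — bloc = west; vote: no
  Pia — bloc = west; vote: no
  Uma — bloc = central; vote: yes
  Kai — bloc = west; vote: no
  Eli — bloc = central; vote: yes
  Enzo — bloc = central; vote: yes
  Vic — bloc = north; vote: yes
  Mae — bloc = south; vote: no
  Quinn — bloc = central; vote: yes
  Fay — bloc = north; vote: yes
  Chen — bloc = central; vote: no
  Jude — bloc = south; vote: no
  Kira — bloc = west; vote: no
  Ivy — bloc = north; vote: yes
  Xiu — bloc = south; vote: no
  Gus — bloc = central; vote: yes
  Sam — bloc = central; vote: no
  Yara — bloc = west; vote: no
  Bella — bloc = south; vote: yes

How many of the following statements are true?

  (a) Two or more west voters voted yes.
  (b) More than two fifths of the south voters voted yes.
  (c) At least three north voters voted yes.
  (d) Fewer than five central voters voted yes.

(a) west: |A| = 7, |A ∩ B| = 1; needs |A ∩ B| ≥ 2 — false.
(b) south: |A| = 5, |A ∩ B| = 2; needs |A ∩ B| / |A| > 2/5 — false.
(c) north: |A| = 5, |A ∩ B| = 3; needs |A ∩ B| ≥ 3 — true.
(d) central: |A| = 7, |A ∩ B| = 5; needs |A ∩ B| < 5 — false.

1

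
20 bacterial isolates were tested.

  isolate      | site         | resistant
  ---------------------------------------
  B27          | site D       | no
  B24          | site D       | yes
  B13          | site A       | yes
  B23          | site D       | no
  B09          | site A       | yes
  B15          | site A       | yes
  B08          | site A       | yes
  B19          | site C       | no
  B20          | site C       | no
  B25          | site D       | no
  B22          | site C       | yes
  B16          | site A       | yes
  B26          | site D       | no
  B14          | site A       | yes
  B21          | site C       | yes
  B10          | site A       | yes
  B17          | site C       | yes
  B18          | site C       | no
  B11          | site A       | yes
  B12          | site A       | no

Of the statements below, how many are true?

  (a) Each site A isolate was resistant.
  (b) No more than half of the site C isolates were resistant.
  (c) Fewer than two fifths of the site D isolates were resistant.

(a) site A: |A| = 9, |A ∩ B| = 8; needs A ⊆ B, i.e. every element of A is in B (|A ∖ B| = 0) — false.
(b) site C: |A| = 6, |A ∩ B| = 3; needs |A ∩ B| ≤ |A ∖ B| — true.
(c) site D: |A| = 5, |A ∩ B| = 1; needs |A ∩ B| / |A| < 2/5 — true.

2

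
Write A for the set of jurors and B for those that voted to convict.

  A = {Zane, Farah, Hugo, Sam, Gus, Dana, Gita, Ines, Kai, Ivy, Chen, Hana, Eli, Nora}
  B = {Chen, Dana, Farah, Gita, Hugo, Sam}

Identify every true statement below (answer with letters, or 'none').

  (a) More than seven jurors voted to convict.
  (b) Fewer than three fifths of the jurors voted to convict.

|A| = 14, |A ∩ B| = 6, |A ∖ B| = 8.
(a) |A ∩ B| > 7: fails.
(b) |A ∩ B| / |A| < 3/5: holds.

(b)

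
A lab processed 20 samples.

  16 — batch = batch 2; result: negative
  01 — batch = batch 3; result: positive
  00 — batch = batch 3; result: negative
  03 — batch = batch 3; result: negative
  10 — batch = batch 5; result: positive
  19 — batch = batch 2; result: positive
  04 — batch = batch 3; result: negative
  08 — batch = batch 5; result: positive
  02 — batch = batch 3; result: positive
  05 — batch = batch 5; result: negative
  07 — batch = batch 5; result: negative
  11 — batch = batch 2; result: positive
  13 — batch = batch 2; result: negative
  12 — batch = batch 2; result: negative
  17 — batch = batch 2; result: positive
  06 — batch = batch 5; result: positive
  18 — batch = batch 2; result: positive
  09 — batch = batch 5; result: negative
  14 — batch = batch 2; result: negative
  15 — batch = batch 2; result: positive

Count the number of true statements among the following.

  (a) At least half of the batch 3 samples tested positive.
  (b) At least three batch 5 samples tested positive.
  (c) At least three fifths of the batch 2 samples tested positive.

(a) batch 3: |A| = 5, |A ∩ B| = 2; needs |A ∩ B| ≥ |A ∖ B| — false.
(b) batch 5: |A| = 6, |A ∩ B| = 3; needs |A ∩ B| ≥ 3 — true.
(c) batch 2: |A| = 9, |A ∩ B| = 5; needs |A ∩ B| / |A| ≥ 3/5 — false.

1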